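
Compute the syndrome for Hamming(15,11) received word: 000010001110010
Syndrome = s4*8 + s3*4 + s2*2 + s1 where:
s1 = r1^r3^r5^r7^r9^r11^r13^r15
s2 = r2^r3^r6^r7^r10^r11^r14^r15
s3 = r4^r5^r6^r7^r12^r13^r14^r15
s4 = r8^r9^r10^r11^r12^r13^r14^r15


s1=1, s2=1, s3=0, s4=0

Syndrome = 3 (error at position 3)


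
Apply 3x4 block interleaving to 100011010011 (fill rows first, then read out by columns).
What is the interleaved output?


Matrix:
  1000
  1101
  0011
Read columns: 110010001011

110010001011


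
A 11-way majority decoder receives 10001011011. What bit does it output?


Ones: 6 out of 11
Threshold: 6

1 (6/11 voted 1)


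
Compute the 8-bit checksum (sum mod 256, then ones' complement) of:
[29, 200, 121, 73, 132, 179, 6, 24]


Sum = 764 mod 256 = 252
Complement = 3

3


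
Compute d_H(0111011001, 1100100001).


XOR: 1011111000
Count of 1s: 6

6


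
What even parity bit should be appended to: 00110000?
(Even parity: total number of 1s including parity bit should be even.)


Number of 1s in data: 2
Parity bit: 0

0


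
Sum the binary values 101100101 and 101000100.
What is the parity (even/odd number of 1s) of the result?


101100101 = 357
101000100 = 324
Sum = 681 = 1010101001
1s count = 5

odd parity (5 ones in 1010101001)


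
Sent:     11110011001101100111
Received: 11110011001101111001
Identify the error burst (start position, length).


XOR: 00000000000000011110

Burst at position 15, length 4


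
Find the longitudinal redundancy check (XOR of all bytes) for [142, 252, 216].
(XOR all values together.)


XOR chain: 142 ^ 252 ^ 216 = 170

170


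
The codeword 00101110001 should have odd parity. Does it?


Number of 1s: 5

Yes, parity is correct (5 ones)


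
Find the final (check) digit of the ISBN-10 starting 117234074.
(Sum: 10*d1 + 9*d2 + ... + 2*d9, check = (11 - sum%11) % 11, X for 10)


Weighted sum: 156
156 mod 11 = 2

Check digit: 9


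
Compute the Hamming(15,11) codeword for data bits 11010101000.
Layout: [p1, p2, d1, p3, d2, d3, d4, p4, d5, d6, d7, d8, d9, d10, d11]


Parity bits: p1=1, p2=1, p3=1, p4=0

111110100101000


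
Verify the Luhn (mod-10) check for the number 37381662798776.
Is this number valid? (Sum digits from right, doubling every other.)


Luhn sum = 79
79 mod 10 = 9

Invalid (Luhn sum mod 10 = 9)


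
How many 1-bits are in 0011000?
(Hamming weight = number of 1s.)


Counting 1s in 0011000

2


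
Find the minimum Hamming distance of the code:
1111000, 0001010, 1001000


Comparing all pairs, minimum distance: 2
Can detect 1 errors, correct 0 errors

2


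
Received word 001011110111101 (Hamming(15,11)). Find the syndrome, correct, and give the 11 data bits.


Syndrome = 0: no error detected

Data: 11110111101 (no errors)


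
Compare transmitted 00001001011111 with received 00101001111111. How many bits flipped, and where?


XOR: 00100000100000

2 error(s) at position(s): 2, 8


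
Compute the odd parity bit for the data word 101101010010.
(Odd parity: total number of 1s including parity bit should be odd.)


Number of 1s in data: 6
Parity bit: 1

1


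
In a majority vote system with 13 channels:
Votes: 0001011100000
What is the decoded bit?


Ones: 4 out of 13
Threshold: 7

0 (4/13 voted 1)


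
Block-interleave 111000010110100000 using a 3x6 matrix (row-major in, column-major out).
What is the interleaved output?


Matrix:
  111000
  010110
  100000
Read columns: 101110100010010000

101110100010010000


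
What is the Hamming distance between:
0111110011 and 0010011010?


XOR: 0101101001
Count of 1s: 5

5


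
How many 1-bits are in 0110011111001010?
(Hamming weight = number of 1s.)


Counting 1s in 0110011111001010

9


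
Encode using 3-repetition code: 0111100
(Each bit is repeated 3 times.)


Each bit -> 3 copies

000111111111111000000


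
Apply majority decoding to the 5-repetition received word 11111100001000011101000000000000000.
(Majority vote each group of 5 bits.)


Groups: 11111, 10000, 10000, 11101, 00000, 00000, 00000
Majority votes: 1001000

1001000


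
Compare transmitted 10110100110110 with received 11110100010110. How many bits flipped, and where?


XOR: 01000000100000

2 error(s) at position(s): 1, 8


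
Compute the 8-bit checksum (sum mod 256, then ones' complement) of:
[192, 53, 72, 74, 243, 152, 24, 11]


Sum = 821 mod 256 = 53
Complement = 202

202


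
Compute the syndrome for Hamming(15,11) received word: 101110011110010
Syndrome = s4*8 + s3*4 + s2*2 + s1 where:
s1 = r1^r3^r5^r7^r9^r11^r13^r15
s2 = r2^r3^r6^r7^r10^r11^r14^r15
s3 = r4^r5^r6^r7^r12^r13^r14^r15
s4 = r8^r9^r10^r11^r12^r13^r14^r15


s1=1, s2=0, s3=1, s4=1

Syndrome = 13 (error at position 13)


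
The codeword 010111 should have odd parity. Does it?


Number of 1s: 4

No, parity error (4 ones)


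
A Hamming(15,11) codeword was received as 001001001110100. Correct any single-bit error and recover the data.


Syndrome = 0: no error detected

Data: 10101110100 (no errors)


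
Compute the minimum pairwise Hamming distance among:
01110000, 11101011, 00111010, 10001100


Comparing all pairs, minimum distance: 3
Can detect 2 errors, correct 1 errors

3


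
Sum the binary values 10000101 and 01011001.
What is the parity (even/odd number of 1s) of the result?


10000101 = 133
01011001 = 89
Sum = 222 = 11011110
1s count = 6

even parity (6 ones in 11011110)


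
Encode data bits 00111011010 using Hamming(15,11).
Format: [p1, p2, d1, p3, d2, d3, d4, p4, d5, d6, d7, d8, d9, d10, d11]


Parity bits: p1=1, p2=0, p3=0, p4=0

100001101011010


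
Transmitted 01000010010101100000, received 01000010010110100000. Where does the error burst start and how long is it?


XOR: 00000000000011000000

Burst at position 12, length 2


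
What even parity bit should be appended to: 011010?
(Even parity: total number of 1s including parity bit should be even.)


Number of 1s in data: 3
Parity bit: 1

1


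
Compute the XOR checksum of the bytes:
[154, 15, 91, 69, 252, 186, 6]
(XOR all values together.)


XOR chain: 154 ^ 15 ^ 91 ^ 69 ^ 252 ^ 186 ^ 6 = 203

203


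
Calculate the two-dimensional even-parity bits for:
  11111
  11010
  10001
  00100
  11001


Row parities: 11011
Column parities: 01001

Row P: 11011, Col P: 01001, Corner: 0


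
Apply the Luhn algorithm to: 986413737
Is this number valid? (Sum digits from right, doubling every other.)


Luhn sum = 57
57 mod 10 = 7

Invalid (Luhn sum mod 10 = 7)


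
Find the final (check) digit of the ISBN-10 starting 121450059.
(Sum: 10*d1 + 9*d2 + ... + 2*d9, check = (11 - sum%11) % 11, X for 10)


Weighted sum: 127
127 mod 11 = 6

Check digit: 5


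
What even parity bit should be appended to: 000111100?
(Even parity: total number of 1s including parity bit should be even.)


Number of 1s in data: 4
Parity bit: 0

0


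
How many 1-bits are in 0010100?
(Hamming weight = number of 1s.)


Counting 1s in 0010100

2


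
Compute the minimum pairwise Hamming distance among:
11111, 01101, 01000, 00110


Comparing all pairs, minimum distance: 2
Can detect 1 errors, correct 0 errors

2


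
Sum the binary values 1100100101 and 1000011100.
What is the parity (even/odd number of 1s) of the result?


1100100101 = 805
1000011100 = 540
Sum = 1345 = 10101000001
1s count = 4

even parity (4 ones in 10101000001)


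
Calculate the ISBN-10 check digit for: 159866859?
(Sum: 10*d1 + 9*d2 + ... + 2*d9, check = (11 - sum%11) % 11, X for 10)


Weighted sum: 314
314 mod 11 = 6

Check digit: 5


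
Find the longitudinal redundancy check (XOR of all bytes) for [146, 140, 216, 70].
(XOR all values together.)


XOR chain: 146 ^ 140 ^ 216 ^ 70 = 128

128


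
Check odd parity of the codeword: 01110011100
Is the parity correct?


Number of 1s: 6

No, parity error (6 ones)


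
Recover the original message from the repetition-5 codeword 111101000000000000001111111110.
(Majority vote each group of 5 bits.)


Groups: 11110, 10000, 00000, 00000, 11111, 11110
Majority votes: 100011

100011


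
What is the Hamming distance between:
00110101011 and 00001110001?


XOR: 00111011010
Count of 1s: 6

6


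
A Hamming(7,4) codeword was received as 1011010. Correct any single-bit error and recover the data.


Syndrome = 0: no error detected

Data: 1010 (no errors)


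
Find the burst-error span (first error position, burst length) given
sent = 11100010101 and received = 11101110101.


XOR: 00001100000

Burst at position 4, length 2


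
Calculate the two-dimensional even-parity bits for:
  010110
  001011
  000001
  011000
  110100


Row parities: 11101
Column parities: 110000

Row P: 11101, Col P: 110000, Corner: 0


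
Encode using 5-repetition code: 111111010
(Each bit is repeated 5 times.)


Each bit -> 5 copies

111111111111111111111111111111000001111100000


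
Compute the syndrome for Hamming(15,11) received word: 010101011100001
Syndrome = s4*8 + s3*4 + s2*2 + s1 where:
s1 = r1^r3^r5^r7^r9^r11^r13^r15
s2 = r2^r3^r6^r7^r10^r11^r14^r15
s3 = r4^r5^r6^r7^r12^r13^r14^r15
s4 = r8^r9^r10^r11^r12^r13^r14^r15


s1=0, s2=0, s3=1, s4=0

Syndrome = 4 (error at position 4)


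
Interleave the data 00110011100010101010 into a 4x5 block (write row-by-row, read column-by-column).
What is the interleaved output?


Matrix:
  00110
  01110
  00101
  01010
Read columns: 00000101111011010010

00000101111011010010


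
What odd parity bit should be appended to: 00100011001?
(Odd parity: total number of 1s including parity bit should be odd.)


Number of 1s in data: 4
Parity bit: 1

1


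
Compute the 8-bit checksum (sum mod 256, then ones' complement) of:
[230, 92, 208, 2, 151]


Sum = 683 mod 256 = 171
Complement = 84

84


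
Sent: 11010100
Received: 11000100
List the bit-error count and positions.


XOR: 00010000

1 error(s) at position(s): 3


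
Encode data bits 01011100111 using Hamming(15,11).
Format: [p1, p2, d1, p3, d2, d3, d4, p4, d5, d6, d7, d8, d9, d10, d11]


Parity bits: p1=1, p2=0, p3=1, p4=1

100110111100111


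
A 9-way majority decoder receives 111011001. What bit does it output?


Ones: 6 out of 9
Threshold: 5

1 (6/9 voted 1)


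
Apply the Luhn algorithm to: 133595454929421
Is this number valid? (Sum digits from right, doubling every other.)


Luhn sum = 59
59 mod 10 = 9

Invalid (Luhn sum mod 10 = 9)


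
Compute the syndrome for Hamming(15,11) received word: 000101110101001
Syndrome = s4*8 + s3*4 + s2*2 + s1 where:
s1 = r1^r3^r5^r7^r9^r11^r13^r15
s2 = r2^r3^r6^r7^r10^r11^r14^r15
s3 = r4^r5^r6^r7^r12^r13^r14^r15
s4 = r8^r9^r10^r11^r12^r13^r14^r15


s1=0, s2=0, s3=1, s4=0

Syndrome = 4 (error at position 4)


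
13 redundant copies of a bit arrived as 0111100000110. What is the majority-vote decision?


Ones: 6 out of 13
Threshold: 7

0 (6/13 voted 1)


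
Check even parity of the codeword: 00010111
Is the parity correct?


Number of 1s: 4

Yes, parity is correct (4 ones)


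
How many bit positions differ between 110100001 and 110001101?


XOR: 000101100
Count of 1s: 3

3


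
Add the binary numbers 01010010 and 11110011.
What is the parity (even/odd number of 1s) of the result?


01010010 = 82
11110011 = 243
Sum = 325 = 101000101
1s count = 4

even parity (4 ones in 101000101)


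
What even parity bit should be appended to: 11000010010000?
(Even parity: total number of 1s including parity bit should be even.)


Number of 1s in data: 4
Parity bit: 0

0


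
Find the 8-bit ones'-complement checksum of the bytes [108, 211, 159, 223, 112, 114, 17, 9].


Sum = 953 mod 256 = 185
Complement = 70

70


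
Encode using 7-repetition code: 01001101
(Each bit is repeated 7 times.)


Each bit -> 7 copies

00000001111111000000000000001111111111111100000001111111


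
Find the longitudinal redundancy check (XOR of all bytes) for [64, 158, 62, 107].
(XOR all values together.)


XOR chain: 64 ^ 158 ^ 62 ^ 107 = 139

139


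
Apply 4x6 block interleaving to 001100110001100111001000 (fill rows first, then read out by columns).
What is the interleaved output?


Matrix:
  001100
  110001
  100111
  001000
Read columns: 011001001001101000100110

011001001001101000100110


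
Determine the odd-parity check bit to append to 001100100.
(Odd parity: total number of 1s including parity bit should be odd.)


Number of 1s in data: 3
Parity bit: 0

0


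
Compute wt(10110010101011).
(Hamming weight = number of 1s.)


Counting 1s in 10110010101011

8


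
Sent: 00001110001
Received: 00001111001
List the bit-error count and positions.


XOR: 00000001000

1 error(s) at position(s): 7


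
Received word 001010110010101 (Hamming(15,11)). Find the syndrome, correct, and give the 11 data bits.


Syndrome = 0: no error detected

Data: 11010010101 (no errors)


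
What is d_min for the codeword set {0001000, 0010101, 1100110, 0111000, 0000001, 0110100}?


Comparing all pairs, minimum distance: 2
Can detect 1 errors, correct 0 errors

2


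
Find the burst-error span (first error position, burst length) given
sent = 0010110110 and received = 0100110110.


XOR: 0110000000

Burst at position 1, length 2


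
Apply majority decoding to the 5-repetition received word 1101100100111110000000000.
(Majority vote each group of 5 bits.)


Groups: 11011, 00100, 11111, 00000, 00000
Majority votes: 10100

10100


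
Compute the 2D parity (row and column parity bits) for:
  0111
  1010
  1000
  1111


Row parities: 1010
Column parities: 1010

Row P: 1010, Col P: 1010, Corner: 0


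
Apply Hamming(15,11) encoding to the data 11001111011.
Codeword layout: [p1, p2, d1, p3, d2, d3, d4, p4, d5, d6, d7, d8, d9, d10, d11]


Parity bits: p1=1, p2=1, p3=0, p4=0

111010001111011


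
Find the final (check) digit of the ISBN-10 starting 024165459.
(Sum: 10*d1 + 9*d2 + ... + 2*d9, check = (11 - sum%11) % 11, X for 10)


Weighted sum: 167
167 mod 11 = 2

Check digit: 9


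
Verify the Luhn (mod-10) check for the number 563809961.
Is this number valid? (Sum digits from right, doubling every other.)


Luhn sum = 40
40 mod 10 = 0

Valid (Luhn sum mod 10 = 0)


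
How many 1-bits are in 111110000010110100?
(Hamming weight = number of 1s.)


Counting 1s in 111110000010110100

9


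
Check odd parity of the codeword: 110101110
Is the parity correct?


Number of 1s: 6

No, parity error (6 ones)


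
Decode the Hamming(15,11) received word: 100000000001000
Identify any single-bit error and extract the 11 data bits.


Syndrome = 13: error at position 13

Data: 00000001100 (corrected bit 13)


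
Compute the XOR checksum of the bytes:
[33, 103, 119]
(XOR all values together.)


XOR chain: 33 ^ 103 ^ 119 = 49

49


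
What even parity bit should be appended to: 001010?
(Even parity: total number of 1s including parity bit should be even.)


Number of 1s in data: 2
Parity bit: 0

0


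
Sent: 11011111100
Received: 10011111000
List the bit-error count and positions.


XOR: 01000000100

2 error(s) at position(s): 1, 8


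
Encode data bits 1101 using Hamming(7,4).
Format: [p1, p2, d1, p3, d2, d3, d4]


Parity bits: p1=1, p2=0, p3=0

1010101


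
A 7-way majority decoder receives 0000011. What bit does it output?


Ones: 2 out of 7
Threshold: 4

0 (2/7 voted 1)


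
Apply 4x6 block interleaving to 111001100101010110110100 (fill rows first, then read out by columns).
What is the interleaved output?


Matrix:
  111001
  100101
  010110
  110100
Read columns: 110110111000011100101100

110110111000011100101100


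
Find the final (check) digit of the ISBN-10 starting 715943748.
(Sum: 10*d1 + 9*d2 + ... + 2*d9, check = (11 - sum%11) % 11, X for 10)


Weighted sum: 277
277 mod 11 = 2

Check digit: 9


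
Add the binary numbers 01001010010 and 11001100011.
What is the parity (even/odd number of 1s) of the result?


01001010010 = 594
11001100011 = 1635
Sum = 2229 = 100010110101
1s count = 6

even parity (6 ones in 100010110101)


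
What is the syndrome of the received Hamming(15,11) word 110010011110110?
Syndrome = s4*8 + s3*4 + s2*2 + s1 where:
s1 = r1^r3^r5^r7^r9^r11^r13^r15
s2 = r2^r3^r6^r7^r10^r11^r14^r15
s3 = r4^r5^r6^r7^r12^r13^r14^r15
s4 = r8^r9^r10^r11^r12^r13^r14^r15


s1=1, s2=0, s3=1, s4=0

Syndrome = 5 (error at position 5)


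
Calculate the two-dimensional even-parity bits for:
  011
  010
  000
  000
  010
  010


Row parities: 010011
Column parities: 001

Row P: 010011, Col P: 001, Corner: 1


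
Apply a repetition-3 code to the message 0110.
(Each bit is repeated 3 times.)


Each bit -> 3 copies

000111111000


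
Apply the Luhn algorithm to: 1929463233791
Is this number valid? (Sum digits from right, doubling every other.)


Luhn sum = 61
61 mod 10 = 1

Invalid (Luhn sum mod 10 = 1)


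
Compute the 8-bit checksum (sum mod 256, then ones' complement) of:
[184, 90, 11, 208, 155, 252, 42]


Sum = 942 mod 256 = 174
Complement = 81

81


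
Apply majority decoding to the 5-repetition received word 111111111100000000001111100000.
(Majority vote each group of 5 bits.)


Groups: 11111, 11111, 00000, 00000, 11111, 00000
Majority votes: 110010

110010


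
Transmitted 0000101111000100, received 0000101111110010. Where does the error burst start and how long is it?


XOR: 0000000000110110

Burst at position 10, length 5


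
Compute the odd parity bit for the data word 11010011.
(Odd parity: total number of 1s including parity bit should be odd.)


Number of 1s in data: 5
Parity bit: 0

0


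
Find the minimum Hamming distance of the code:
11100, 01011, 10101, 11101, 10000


Comparing all pairs, minimum distance: 1
Can detect 0 errors, correct 0 errors

1


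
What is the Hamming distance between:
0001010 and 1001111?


XOR: 1000101
Count of 1s: 3

3


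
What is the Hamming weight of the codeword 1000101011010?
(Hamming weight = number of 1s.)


Counting 1s in 1000101011010

6


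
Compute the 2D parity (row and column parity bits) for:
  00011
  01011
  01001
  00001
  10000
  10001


Row parities: 010110
Column parities: 00001

Row P: 010110, Col P: 00001, Corner: 1


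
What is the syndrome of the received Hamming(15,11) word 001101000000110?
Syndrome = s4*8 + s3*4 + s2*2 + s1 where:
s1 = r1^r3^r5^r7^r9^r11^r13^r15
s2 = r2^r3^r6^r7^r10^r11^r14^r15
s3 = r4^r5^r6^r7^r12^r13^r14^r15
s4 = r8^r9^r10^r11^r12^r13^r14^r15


s1=0, s2=1, s3=0, s4=0

Syndrome = 2 (error at position 2)


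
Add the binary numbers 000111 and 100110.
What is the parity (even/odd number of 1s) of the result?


000111 = 7
100110 = 38
Sum = 45 = 101101
1s count = 4

even parity (4 ones in 101101)


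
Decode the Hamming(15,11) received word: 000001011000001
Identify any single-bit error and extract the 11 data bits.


Syndrome = 8: error at position 8

Data: 00101000001 (corrected bit 8)


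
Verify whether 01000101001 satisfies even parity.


Number of 1s: 4

Yes, parity is correct (4 ones)


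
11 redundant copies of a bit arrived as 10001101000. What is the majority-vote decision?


Ones: 4 out of 11
Threshold: 6

0 (4/11 voted 1)


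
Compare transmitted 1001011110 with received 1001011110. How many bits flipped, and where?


XOR: 0000000000

0 errors (received matches sent)


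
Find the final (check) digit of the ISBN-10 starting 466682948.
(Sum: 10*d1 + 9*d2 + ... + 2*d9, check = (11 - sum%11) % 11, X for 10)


Weighted sum: 306
306 mod 11 = 9

Check digit: 2


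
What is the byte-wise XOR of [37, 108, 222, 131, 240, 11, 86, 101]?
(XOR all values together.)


XOR chain: 37 ^ 108 ^ 222 ^ 131 ^ 240 ^ 11 ^ 86 ^ 101 = 220

220


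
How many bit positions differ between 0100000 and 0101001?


XOR: 0001001
Count of 1s: 2

2


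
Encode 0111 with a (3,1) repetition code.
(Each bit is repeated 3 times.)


Each bit -> 3 copies

000111111111


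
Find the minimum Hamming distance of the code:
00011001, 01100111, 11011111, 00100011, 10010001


Comparing all pairs, minimum distance: 2
Can detect 1 errors, correct 0 errors

2


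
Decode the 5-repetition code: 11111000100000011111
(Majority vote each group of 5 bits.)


Groups: 11111, 00010, 00000, 11111
Majority votes: 1001

1001


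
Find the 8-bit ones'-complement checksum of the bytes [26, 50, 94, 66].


Sum = 236 mod 256 = 236
Complement = 19

19


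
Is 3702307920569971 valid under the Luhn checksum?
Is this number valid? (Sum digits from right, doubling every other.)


Luhn sum = 70
70 mod 10 = 0

Valid (Luhn sum mod 10 = 0)


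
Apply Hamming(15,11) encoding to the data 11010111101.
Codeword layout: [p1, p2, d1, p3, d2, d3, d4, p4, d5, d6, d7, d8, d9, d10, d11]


Parity bits: p1=0, p2=1, p3=1, p4=1

011110110111101


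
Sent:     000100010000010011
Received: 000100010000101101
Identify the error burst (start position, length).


XOR: 000000000000111110

Burst at position 12, length 5


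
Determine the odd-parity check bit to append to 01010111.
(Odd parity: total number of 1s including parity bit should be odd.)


Number of 1s in data: 5
Parity bit: 0

0


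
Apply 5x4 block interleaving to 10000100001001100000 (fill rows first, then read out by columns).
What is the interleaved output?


Matrix:
  1000
  0100
  0010
  0110
  0000
Read columns: 10000010100011000000

10000010100011000000


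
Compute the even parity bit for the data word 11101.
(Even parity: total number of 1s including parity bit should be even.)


Number of 1s in data: 4
Parity bit: 0

0


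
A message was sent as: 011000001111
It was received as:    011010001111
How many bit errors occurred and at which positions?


XOR: 000010000000

1 error(s) at position(s): 4


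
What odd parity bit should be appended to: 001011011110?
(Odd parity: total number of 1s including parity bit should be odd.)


Number of 1s in data: 7
Parity bit: 0

0


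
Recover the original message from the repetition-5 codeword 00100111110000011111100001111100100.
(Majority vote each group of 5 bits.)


Groups: 00100, 11111, 00000, 11111, 10000, 11111, 00100
Majority votes: 0101010

0101010


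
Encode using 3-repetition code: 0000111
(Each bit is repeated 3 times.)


Each bit -> 3 copies

000000000000111111111


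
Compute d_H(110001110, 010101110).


XOR: 100100000
Count of 1s: 2

2


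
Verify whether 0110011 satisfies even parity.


Number of 1s: 4

Yes, parity is correct (4 ones)


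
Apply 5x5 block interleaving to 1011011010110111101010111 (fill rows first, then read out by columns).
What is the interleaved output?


Matrix:
  10110
  11010
  11011
  11010
  10111
Read columns: 1111101110100011111100101

1111101110100011111100101


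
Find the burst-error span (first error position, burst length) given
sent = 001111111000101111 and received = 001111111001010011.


XOR: 000000000001111100

Burst at position 11, length 5


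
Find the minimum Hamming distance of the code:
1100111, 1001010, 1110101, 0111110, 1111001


Comparing all pairs, minimum distance: 2
Can detect 1 errors, correct 0 errors

2


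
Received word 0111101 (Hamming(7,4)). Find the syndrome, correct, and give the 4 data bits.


Syndrome = 7: error at position 7

Data: 1100 (corrected bit 7)


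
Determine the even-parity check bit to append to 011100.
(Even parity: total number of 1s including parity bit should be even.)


Number of 1s in data: 3
Parity bit: 1

1


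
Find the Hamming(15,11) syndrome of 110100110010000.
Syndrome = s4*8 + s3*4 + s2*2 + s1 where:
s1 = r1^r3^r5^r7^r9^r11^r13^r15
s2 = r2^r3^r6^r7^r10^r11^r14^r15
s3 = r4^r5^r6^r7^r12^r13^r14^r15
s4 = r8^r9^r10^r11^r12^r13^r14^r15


s1=1, s2=1, s3=0, s4=0

Syndrome = 3 (error at position 3)


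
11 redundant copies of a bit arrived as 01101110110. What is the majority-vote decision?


Ones: 7 out of 11
Threshold: 6

1 (7/11 voted 1)


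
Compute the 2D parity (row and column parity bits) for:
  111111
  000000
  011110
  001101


Row parities: 0001
Column parities: 101100

Row P: 0001, Col P: 101100, Corner: 1


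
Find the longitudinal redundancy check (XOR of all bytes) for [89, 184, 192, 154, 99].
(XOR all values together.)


XOR chain: 89 ^ 184 ^ 192 ^ 154 ^ 99 = 216

216


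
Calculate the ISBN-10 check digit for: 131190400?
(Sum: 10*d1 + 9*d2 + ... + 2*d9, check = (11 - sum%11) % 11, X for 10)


Weighted sum: 122
122 mod 11 = 1

Check digit: X


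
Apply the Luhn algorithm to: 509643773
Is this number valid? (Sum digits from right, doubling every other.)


Luhn sum = 42
42 mod 10 = 2

Invalid (Luhn sum mod 10 = 2)


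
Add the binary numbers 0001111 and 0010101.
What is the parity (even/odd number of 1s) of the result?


0001111 = 15
0010101 = 21
Sum = 36 = 100100
1s count = 2

even parity (2 ones in 100100)


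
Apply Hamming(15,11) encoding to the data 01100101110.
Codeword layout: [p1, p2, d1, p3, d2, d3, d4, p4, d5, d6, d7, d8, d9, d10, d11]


Parity bits: p1=0, p2=1, p3=1, p4=0

010111000101110


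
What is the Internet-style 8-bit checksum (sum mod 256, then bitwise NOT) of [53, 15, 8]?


Sum = 76 mod 256 = 76
Complement = 179

179


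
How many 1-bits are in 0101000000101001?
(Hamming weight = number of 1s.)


Counting 1s in 0101000000101001

5


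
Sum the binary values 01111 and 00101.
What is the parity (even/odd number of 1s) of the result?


01111 = 15
00101 = 5
Sum = 20 = 10100
1s count = 2

even parity (2 ones in 10100)


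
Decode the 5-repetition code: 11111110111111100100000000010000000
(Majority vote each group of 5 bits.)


Groups: 11111, 11011, 11111, 00100, 00000, 00100, 00000
Majority votes: 1110000

1110000


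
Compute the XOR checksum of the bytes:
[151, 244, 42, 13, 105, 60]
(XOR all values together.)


XOR chain: 151 ^ 244 ^ 42 ^ 13 ^ 105 ^ 60 = 17

17


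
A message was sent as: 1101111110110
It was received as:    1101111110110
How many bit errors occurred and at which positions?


XOR: 0000000000000

0 errors (received matches sent)


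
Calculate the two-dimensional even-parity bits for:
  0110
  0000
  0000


Row parities: 000
Column parities: 0110

Row P: 000, Col P: 0110, Corner: 0


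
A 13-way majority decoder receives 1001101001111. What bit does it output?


Ones: 8 out of 13
Threshold: 7

1 (8/13 voted 1)


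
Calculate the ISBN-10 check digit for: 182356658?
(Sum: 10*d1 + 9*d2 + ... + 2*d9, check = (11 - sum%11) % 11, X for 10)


Weighted sum: 234
234 mod 11 = 3

Check digit: 8


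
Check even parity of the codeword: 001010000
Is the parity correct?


Number of 1s: 2

Yes, parity is correct (2 ones)


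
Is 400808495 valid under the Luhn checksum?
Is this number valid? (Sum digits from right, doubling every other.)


Luhn sum = 36
36 mod 10 = 6

Invalid (Luhn sum mod 10 = 6)


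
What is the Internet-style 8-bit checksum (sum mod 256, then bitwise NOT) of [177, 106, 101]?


Sum = 384 mod 256 = 128
Complement = 127

127


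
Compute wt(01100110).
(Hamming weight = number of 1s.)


Counting 1s in 01100110

4


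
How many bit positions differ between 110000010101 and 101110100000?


XOR: 011110110101
Count of 1s: 8

8


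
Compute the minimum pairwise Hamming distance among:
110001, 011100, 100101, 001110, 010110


Comparing all pairs, minimum distance: 2
Can detect 1 errors, correct 0 errors

2


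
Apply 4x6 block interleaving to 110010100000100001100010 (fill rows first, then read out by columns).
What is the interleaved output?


Matrix:
  110010
  100000
  100001
  100010
Read columns: 111110000000000010010010

111110000000000010010010


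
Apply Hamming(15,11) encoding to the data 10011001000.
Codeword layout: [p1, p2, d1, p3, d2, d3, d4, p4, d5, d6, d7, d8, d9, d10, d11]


Parity bits: p1=1, p2=0, p3=0, p4=0

101000101001000


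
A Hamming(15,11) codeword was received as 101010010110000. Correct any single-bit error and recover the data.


Syndrome = 14: error at position 14

Data: 11000110010 (corrected bit 14)


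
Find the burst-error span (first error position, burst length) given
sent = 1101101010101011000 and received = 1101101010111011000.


XOR: 0000000000010000000

Burst at position 11, length 1


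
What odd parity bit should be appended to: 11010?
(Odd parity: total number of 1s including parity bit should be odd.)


Number of 1s in data: 3
Parity bit: 0

0


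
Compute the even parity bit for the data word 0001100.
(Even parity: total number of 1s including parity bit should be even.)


Number of 1s in data: 2
Parity bit: 0

0


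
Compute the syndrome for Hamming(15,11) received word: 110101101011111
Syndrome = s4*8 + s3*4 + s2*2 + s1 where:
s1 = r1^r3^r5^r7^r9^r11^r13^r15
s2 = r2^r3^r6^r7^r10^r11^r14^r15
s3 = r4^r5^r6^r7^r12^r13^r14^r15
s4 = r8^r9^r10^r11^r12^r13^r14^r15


s1=0, s2=0, s3=1, s4=0

Syndrome = 4 (error at position 4)


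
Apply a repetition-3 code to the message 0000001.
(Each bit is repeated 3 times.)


Each bit -> 3 copies

000000000000000000111


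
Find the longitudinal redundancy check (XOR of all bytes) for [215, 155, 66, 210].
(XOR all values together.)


XOR chain: 215 ^ 155 ^ 66 ^ 210 = 220

220


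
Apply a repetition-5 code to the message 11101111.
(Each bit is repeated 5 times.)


Each bit -> 5 copies

1111111111111110000011111111111111111111


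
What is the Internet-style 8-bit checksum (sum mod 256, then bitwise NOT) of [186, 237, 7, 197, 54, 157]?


Sum = 838 mod 256 = 70
Complement = 185

185


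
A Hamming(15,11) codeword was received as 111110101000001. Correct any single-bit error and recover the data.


Syndrome = 0: no error detected

Data: 11011000001 (no errors)


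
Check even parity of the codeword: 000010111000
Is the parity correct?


Number of 1s: 4

Yes, parity is correct (4 ones)


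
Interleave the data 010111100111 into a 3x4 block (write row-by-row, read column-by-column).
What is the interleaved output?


Matrix:
  0101
  1110
  0111
Read columns: 010111011101

010111011101


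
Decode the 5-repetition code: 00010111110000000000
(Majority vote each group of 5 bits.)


Groups: 00010, 11111, 00000, 00000
Majority votes: 0100

0100


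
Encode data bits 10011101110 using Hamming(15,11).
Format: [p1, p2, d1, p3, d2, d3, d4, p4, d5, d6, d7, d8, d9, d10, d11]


Parity bits: p1=0, p2=0, p3=0, p4=1

001000111101110


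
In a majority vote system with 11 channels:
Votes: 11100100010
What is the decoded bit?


Ones: 5 out of 11
Threshold: 6

0 (5/11 voted 1)


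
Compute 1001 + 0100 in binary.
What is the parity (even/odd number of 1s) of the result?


1001 = 9
0100 = 4
Sum = 13 = 1101
1s count = 3

odd parity (3 ones in 1101)


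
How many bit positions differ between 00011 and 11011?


XOR: 11000
Count of 1s: 2

2


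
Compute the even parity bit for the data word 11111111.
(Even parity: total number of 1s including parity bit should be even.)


Number of 1s in data: 8
Parity bit: 0

0


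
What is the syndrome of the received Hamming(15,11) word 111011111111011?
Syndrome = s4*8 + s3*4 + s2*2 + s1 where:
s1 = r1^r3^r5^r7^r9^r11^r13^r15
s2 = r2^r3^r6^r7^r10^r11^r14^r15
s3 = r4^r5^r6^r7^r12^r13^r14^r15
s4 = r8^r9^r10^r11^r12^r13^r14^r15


s1=1, s2=0, s3=0, s4=1

Syndrome = 9 (error at position 9)


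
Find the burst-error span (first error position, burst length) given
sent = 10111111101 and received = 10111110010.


XOR: 00000001111

Burst at position 7, length 4


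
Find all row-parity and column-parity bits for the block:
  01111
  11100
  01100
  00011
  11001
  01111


Row parities: 010010
Column parities: 01010

Row P: 010010, Col P: 01010, Corner: 0


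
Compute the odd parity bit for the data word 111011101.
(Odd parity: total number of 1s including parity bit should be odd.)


Number of 1s in data: 7
Parity bit: 0

0


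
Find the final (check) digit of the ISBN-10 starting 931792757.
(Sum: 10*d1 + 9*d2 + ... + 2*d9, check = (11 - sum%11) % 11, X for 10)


Weighted sum: 295
295 mod 11 = 9

Check digit: 2


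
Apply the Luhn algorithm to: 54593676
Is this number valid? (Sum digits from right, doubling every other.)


Luhn sum = 38
38 mod 10 = 8

Invalid (Luhn sum mod 10 = 8)


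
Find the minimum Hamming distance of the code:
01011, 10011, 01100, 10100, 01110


Comparing all pairs, minimum distance: 1
Can detect 0 errors, correct 0 errors

1


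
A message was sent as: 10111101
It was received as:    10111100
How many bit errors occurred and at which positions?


XOR: 00000001

1 error(s) at position(s): 7


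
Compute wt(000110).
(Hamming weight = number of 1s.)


Counting 1s in 000110

2


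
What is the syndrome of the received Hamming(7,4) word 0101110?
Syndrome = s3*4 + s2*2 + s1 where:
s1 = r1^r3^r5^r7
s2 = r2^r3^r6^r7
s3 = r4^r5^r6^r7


s1=1, s2=0, s3=1

Syndrome = 5 (error at position 5)


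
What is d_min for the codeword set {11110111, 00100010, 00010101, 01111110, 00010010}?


Comparing all pairs, minimum distance: 2
Can detect 1 errors, correct 0 errors

2


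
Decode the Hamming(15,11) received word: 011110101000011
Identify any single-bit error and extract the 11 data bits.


Syndrome = 15: error at position 15

Data: 11011000010 (corrected bit 15)


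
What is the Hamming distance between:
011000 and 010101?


XOR: 001101
Count of 1s: 3

3


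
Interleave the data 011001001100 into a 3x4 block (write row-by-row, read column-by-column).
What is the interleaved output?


Matrix:
  0110
  0100
  1100
Read columns: 001111100000

001111100000


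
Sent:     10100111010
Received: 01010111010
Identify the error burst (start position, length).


XOR: 11110000000

Burst at position 0, length 4


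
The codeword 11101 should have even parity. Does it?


Number of 1s: 4

Yes, parity is correct (4 ones)


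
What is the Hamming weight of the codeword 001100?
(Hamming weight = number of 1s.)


Counting 1s in 001100

2


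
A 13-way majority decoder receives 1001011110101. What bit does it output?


Ones: 8 out of 13
Threshold: 7

1 (8/13 voted 1)


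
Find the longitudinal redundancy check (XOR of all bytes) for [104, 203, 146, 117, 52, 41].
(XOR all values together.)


XOR chain: 104 ^ 203 ^ 146 ^ 117 ^ 52 ^ 41 = 89

89


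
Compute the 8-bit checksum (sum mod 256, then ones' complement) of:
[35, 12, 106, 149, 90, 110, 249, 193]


Sum = 944 mod 256 = 176
Complement = 79

79


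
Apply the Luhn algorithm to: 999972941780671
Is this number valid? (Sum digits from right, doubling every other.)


Luhn sum = 90
90 mod 10 = 0

Valid (Luhn sum mod 10 = 0)


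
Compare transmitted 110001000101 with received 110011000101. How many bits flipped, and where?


XOR: 000010000000

1 error(s) at position(s): 4


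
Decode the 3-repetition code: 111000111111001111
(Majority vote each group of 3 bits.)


Groups: 111, 000, 111, 111, 001, 111
Majority votes: 101101

101101


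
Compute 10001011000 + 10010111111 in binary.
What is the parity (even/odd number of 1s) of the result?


10001011000 = 1112
10010111111 = 1215
Sum = 2327 = 100100010111
1s count = 6

even parity (6 ones in 100100010111)


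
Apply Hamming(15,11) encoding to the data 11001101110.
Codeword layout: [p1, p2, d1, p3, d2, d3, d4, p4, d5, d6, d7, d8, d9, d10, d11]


Parity bits: p1=0, p2=1, p3=0, p4=1

011010011101110


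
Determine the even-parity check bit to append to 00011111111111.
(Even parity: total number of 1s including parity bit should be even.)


Number of 1s in data: 11
Parity bit: 1

1


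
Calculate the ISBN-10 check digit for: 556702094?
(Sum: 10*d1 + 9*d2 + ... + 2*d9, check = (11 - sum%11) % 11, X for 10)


Weighted sum: 237
237 mod 11 = 6

Check digit: 5


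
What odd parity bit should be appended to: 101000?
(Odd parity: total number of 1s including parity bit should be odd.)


Number of 1s in data: 2
Parity bit: 1

1


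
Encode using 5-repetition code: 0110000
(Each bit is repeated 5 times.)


Each bit -> 5 copies

00000111111111100000000000000000000


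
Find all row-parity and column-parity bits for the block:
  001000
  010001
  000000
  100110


Row parities: 1001
Column parities: 111111

Row P: 1001, Col P: 111111, Corner: 0


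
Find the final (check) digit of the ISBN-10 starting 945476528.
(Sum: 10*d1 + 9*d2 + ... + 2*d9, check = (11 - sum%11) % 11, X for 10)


Weighted sum: 308
308 mod 11 = 0

Check digit: 0


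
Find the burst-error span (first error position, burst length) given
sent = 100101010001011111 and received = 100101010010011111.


XOR: 000000000011000000

Burst at position 10, length 2


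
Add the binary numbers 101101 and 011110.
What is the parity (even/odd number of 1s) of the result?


101101 = 45
011110 = 30
Sum = 75 = 1001011
1s count = 4

even parity (4 ones in 1001011)


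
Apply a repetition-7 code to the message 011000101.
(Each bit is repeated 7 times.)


Each bit -> 7 copies

000000011111111111111000000000000000000000111111100000001111111


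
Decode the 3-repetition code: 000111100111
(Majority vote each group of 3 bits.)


Groups: 000, 111, 100, 111
Majority votes: 0101

0101


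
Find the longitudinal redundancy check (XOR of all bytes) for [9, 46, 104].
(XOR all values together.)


XOR chain: 9 ^ 46 ^ 104 = 79

79


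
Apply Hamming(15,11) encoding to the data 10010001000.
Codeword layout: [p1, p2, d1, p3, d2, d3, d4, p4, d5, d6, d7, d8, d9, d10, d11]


Parity bits: p1=0, p2=0, p3=0, p4=1

001000110001000


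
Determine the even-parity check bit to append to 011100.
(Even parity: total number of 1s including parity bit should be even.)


Number of 1s in data: 3
Parity bit: 1

1


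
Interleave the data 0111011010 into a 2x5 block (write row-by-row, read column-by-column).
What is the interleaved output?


Matrix:
  01110
  11010
Read columns: 0111101100

0111101100


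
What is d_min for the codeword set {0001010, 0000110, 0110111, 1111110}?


Comparing all pairs, minimum distance: 2
Can detect 1 errors, correct 0 errors

2


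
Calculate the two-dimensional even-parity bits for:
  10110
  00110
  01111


Row parities: 100
Column parities: 11111

Row P: 100, Col P: 11111, Corner: 1


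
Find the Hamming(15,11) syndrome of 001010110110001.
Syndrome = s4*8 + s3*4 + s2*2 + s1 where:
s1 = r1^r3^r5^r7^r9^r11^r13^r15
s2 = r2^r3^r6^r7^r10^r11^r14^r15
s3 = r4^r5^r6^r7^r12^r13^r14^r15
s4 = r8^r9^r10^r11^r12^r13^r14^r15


s1=1, s2=1, s3=1, s4=0

Syndrome = 7 (error at position 7)


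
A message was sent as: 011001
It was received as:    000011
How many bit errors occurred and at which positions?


XOR: 011010

3 error(s) at position(s): 1, 2, 4


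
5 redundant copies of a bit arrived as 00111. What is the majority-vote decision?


Ones: 3 out of 5
Threshold: 3

1 (3/5 voted 1)


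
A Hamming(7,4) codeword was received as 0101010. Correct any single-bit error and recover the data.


Syndrome = 0: no error detected

Data: 0010 (no errors)


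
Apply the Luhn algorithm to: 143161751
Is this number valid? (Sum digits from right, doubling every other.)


Luhn sum = 31
31 mod 10 = 1

Invalid (Luhn sum mod 10 = 1)
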